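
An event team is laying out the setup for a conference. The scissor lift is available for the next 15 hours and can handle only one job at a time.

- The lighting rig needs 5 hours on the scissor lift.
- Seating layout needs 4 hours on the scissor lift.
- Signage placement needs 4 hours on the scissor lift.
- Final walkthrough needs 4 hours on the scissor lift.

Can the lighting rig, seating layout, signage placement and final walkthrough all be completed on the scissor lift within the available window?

Running back to back, the jobs need 5 + 4 + 4 + 4 = 17 hours on the scissor lift.
Since 17 > 15, they cannot all fit.

No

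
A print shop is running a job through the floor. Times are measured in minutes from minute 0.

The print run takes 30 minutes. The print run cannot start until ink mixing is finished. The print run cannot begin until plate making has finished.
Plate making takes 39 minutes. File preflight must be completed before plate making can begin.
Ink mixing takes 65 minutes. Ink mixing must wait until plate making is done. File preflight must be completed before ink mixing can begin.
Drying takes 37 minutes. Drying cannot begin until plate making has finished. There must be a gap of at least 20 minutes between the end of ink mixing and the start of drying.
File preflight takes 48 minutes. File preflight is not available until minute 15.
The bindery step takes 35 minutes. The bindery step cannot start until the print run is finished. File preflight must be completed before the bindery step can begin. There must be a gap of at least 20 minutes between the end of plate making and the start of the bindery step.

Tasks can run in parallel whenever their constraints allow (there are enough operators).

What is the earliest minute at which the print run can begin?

167

File preflight waits on its own release at minute 15, so it starts at minute 15 and finishes at 15 + 48 = minute 63.
Plate making waits on file preflight (finishes minute 63), so it starts at minute 63 and finishes at 63 + 39 = minute 102.
Ink mixing cannot start until plate making (finishes minute 102); file preflight (finishes minute 63). The controlling bound is minute 102, so ink mixing finishes at 102 + 65 = minute 167.
The print run waits on ink mixing (finishes minute 167); plate making (finishes minute 102). The latest of these is minute 167, which is the earliest the print run can start.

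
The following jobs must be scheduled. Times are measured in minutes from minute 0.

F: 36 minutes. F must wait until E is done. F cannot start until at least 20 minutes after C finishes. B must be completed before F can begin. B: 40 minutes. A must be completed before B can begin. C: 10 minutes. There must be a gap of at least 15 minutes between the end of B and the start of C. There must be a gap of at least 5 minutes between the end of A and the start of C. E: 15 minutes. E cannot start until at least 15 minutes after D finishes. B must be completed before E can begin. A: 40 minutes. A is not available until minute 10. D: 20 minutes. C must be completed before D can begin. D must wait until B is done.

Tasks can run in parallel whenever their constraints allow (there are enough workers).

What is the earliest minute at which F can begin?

165

A waits on its own release at minute 10, so it starts at minute 10 and finishes at 10 + 40 = minute 50.
B cannot begin until A (finishes minute 50). It runs from minute 50 to 50 + 40 = minute 90.
C has to wait for B (finishes minute 90, plus 15-minute gap → minute 105); A (finishes minute 50, plus 5-minute gap → minute 55). The latest of these is minute 105, so C runs minute 105 to 105 + 10 = minute 115.
For D: C (finishes minute 115); B (finishes minute 90). Taking the maximum gives a start of minute 115, and it finishes at 115 + 20 = minute 135.
E cannot start until D (finishes minute 135, plus 15-minute gap → minute 150); B (finishes minute 90). The controlling bound is minute 150, so E finishes at 150 + 15 = minute 165.
F waits on E (finishes minute 165); C (finishes minute 115, plus 20-minute gap → minute 135); B (finishes minute 90). The latest of these is minute 165, which is the earliest F can start.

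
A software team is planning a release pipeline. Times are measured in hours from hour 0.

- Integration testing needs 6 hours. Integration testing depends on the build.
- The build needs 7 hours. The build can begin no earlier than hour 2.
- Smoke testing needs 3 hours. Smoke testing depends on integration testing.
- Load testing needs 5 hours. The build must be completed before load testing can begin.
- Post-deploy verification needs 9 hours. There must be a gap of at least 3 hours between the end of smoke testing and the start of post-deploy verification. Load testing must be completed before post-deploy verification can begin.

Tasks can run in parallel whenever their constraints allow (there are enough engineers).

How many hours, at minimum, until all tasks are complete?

After its own release at hour 2, the build can start at hour 2 and finishes at hour 9.
Load testing cannot begin until the build (finishes hour 9). It runs from hour 9 to 9 + 5 = hour 14.
After the build (finishes hour 9), integration testing can start at hour 9 and finishes at hour 15.
Smoke testing waits on integration testing (finishes hour 15), so it starts at hour 15 and finishes at 15 + 3 = hour 18.
Post-deploy verification has to wait for smoke testing (finishes hour 18, plus 3-hour gap → hour 21); load testing (finishes hour 14). The latest of these is hour 21, so post-deploy verification runs hour 21 to 21 + 9 = hour 30.
All tasks are finished once the last one completes. Finish times: The build at 9, Integration testing at 15, Smoke testing at 18, Load testing at 14, Post-deploy verification at 30. The latest is hour 30.

30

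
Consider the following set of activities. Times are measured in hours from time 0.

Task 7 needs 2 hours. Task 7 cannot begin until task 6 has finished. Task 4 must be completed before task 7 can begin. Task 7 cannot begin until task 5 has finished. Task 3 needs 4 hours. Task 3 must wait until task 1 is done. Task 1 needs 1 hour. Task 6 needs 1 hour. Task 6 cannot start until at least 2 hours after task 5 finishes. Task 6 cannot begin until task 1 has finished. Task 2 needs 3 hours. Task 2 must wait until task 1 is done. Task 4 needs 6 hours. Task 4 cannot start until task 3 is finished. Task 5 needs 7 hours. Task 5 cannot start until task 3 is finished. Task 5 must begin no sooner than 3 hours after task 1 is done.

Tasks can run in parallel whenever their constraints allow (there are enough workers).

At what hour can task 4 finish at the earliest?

Task 1 has no prerequisites, so it starts at hour 0 and finishes at hour 1.
After task 1 (finishes hour 1), task 3 can start at hour 1 and finishes at hour 5.
After task 3 (finishes hour 5), task 4 can start at hour 5 and finishes at hour 11.

11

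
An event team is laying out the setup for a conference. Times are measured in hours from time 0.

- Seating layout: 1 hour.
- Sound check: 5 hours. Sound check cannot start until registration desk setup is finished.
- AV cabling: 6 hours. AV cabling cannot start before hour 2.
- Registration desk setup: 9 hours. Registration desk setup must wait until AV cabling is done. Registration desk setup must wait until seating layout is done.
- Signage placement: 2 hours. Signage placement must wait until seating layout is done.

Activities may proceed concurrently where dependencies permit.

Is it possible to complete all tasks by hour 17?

Seating layout has no prerequisites, so it starts at hour 0 and finishes at hour 1.
Signage placement cannot begin until seating layout (finishes hour 1). It runs from hour 1 to 1 + 2 = hour 3.
AV cabling waits on its own release at hour 2, so it starts at hour 2 and finishes at 2 + 6 = hour 8.
For registration desk setup: AV cabling (finishes hour 8); seating layout (finishes hour 1). Taking the maximum gives a start of hour 8, and it finishes at 8 + 9 = hour 17.
Sound check cannot begin until registration desk setup (finishes hour 17). It runs from hour 17 to 17 + 5 = hour 22.
The earliest everything can be done is hour 22, which is after the deadline of 17, so it is not possible.

No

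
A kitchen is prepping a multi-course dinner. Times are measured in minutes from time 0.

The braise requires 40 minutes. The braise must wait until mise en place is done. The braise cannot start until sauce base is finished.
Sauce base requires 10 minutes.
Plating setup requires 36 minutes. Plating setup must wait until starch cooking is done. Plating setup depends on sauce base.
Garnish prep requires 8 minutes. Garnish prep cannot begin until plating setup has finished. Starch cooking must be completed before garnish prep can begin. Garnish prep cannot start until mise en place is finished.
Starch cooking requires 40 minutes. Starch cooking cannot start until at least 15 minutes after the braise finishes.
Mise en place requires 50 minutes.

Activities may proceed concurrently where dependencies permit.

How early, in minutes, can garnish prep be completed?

Nothing blocks sauce base, so it runs from minute 0 to minute 10.
Nothing blocks mise en place, so it runs from minute 0 to minute 50.
The braise needs all of mise en place (finishes minute 50); sauce base (finishes minute 10). That puts its earliest start at minute 50; it finishes at 50 + 40 = minute 90.
Starch cooking waits on the braise (finishes minute 90, plus 15-minute gap → minute 105), so it starts at minute 105 and finishes at 105 + 40 = minute 145.
Plating setup cannot start until starch cooking (finishes minute 145); sauce base (finishes minute 10). The controlling bound is minute 145, so plating setup finishes at 145 + 36 = minute 181.
For garnish prep: plating setup (finishes minute 181); starch cooking (finishes minute 145); mise en place (finishes minute 50). Taking the maximum gives a start of minute 181, and it finishes at 181 + 8 = minute 189.

189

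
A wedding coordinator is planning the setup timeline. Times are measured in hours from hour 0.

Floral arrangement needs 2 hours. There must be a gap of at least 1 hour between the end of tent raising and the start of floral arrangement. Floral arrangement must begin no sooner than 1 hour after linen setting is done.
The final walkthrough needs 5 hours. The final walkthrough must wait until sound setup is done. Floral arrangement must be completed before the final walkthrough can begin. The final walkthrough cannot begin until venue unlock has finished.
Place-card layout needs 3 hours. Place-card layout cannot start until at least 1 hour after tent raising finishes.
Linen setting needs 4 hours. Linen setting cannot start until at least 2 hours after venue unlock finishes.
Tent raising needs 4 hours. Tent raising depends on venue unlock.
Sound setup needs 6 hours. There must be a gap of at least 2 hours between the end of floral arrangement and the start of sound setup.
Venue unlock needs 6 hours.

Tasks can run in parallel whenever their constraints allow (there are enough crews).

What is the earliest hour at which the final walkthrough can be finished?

Nothing blocks venue unlock, so it runs from hour 0 to hour 6.
Linen setting cannot begin until venue unlock (finishes hour 6, plus 2-hour gap → hour 8). It runs from hour 8 to 8 + 4 = hour 12.
Tent raising cannot begin until venue unlock (finishes hour 6). It runs from hour 6 to 6 + 4 = hour 10.
Floral arrangement has to wait for tent raising (finishes hour 10, plus 1-hour gap → hour 11); linen setting (finishes hour 12, plus 1-hour gap → hour 13). The latest of these is hour 13, so floral arrangement runs hour 13 to 13 + 2 = hour 15.
Sound setup cannot begin until floral arrangement (finishes hour 15, plus 2-hour gap → hour 17). It runs from hour 17 to 17 + 6 = hour 23.
For the final walkthrough: sound setup (finishes hour 23); floral arrangement (finishes hour 15); venue unlock (finishes hour 6). Taking the maximum gives a start of hour 23, and it finishes at 23 + 5 = hour 28.

28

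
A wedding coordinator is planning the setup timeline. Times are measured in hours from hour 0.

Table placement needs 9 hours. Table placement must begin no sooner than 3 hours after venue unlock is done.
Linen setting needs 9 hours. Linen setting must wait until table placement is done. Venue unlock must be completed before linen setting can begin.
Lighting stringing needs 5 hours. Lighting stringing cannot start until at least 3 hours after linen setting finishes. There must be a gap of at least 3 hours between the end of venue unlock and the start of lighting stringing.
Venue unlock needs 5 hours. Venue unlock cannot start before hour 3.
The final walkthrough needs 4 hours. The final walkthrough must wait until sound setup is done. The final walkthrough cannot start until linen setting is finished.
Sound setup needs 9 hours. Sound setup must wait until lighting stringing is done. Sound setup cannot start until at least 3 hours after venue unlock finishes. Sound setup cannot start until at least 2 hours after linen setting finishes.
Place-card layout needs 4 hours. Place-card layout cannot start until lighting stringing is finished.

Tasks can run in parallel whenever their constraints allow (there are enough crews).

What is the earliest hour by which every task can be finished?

50

Venue unlock waits on its own release at hour 3, so it starts at hour 3 and finishes at 3 + 5 = hour 8.
After venue unlock (finishes hour 8, plus 3-hour gap → hour 11), table placement can start at hour 11 and finishes at hour 20.
Linen setting cannot start until table placement (finishes hour 20); venue unlock (finishes hour 8). The controlling bound is hour 20, so linen setting finishes at 20 + 9 = hour 29.
Lighting stringing needs all of linen setting (finishes hour 29, plus 3-hour gap → hour 32); venue unlock (finishes hour 8, plus 3-hour gap → hour 11). That puts its earliest start at hour 32; it finishes at 32 + 5 = hour 37.
Place-card layout cannot begin until lighting stringing (finishes hour 37). It runs from hour 37 to 37 + 4 = hour 41.
Sound setup cannot start until lighting stringing (finishes hour 37); venue unlock (finishes hour 8, plus 3-hour gap → hour 11); linen setting (finishes hour 29, plus 2-hour gap → hour 31). The controlling bound is hour 37, so sound setup finishes at 37 + 9 = hour 46.
The final walkthrough has to wait for sound setup (finishes hour 46); linen setting (finishes hour 29). The latest of these is hour 46, so the final walkthrough runs hour 46 to 46 + 4 = hour 50.
All tasks are finished once the last one completes. Finish times: Venue unlock at 8, Table placement at 20, Linen setting at 29, Lighting stringing at 37, Sound setup at 46, Place-card layout at 41, The final walkthrough at 50. The latest is hour 50.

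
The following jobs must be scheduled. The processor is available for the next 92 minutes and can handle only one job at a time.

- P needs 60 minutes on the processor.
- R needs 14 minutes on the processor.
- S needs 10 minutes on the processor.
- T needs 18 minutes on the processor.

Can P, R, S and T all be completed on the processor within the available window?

No

Running back to back, the jobs need 60 + 14 + 10 + 18 = 102 minutes on the processor.
Since 102 > 92, they cannot all fit.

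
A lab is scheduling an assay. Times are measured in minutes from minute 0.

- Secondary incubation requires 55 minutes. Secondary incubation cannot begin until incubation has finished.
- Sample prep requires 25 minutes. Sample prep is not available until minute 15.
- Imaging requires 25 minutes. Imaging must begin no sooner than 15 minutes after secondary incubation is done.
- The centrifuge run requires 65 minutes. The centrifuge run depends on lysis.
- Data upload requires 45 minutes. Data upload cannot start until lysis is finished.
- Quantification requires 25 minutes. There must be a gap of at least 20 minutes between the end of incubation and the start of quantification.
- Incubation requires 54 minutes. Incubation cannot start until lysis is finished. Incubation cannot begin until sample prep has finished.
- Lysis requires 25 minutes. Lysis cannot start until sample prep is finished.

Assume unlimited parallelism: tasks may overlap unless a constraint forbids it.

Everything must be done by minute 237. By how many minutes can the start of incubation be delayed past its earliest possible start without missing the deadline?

23

Sample prep cannot begin until its own release at minute 15. It runs from minute 15 to 15 + 25 = minute 40.
After sample prep (finishes minute 40), lysis can start at minute 40 and finishes at minute 65.
For incubation: lysis (finishes minute 65); sample prep (finishes minute 40). Taking the maximum gives a start of minute 65, and it finishes at 65 + 54 = minute 119.

Working backward from the deadline:
Imaging must finish by minute 237; it takes 25 minutes, so it must start by 237 − 25 = minute 212.
Secondary incubation must finish before imaging (must start by minute 212, minus 15-minute gap → minute 197). With a 55-minute duration, secondary incubation must start by 197 − 55 = minute 142.
To finish by minute 237, quantification (duration 25) must start no later than minute 212.
Incubation must finish in time for secondary incubation (must start by minute 142); quantification (must start by minute 212, minus 20-minute gap → minute 192). The tightest is minute 142, so incubation must start by 142 − 54 = minute 88.
So incubation can start as early as minute 65 and as late as minute 88, giving 88 − 65 = 23 minutes of slack.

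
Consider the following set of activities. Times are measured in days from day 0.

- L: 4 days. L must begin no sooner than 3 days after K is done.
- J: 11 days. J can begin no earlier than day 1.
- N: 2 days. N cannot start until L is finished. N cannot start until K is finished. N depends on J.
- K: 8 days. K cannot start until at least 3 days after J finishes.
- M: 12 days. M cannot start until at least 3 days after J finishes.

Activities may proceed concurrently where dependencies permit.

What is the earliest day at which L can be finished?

J waits on its own release at day 1, so it starts at day 1 and finishes at 1 + 11 = day 12.
After J (finishes day 12, plus 3-day gap → day 15), K can start at day 15 and finishes at day 23.
After K (finishes day 23, plus 3-day gap → day 26), L can start at day 26 and finishes at day 30.

30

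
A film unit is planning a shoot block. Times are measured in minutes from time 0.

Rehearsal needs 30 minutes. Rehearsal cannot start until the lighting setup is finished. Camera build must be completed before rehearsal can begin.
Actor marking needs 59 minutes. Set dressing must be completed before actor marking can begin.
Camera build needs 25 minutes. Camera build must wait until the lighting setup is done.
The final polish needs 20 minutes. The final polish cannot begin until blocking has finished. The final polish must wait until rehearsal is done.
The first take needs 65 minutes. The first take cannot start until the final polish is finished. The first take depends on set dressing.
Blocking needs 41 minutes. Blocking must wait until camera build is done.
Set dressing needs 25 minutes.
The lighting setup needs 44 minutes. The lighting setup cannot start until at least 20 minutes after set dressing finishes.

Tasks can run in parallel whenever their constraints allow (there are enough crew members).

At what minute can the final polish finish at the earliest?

175

Set dressing has no prerequisites, so it starts at minute 0 and finishes at minute 25.
The lighting setup cannot begin until set dressing (finishes minute 25, plus 20-minute gap → minute 45). It runs from minute 45 to 45 + 44 = minute 89.
Camera build waits on the lighting setup (finishes minute 89), so it starts at minute 89 and finishes at 89 + 25 = minute 114.
Rehearsal needs all of the lighting setup (finishes minute 89); camera build (finishes minute 114). That puts its earliest start at minute 114; it finishes at 114 + 30 = minute 144.
After camera build (finishes minute 114), blocking can start at minute 114 and finishes at minute 155.
The final polish has to wait for blocking (finishes minute 155); rehearsal (finishes minute 144). The latest of these is minute 155, so the final polish runs minute 155 to 155 + 20 = minute 175.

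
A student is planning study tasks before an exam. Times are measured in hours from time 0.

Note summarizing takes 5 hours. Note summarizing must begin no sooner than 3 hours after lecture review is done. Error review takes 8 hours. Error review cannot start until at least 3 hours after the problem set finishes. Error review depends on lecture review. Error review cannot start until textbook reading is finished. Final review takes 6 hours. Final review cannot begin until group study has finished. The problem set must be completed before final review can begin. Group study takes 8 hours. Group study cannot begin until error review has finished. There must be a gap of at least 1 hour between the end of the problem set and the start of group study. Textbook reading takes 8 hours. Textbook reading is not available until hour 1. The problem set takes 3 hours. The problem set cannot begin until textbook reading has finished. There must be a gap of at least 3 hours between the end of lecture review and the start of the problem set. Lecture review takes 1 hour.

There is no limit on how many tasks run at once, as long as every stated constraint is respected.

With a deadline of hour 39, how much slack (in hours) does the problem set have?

Lecture review has no prerequisites, so it starts at hour 0 and finishes at hour 1.
Textbook reading waits on its own release at hour 1, so it starts at hour 1 and finishes at 1 + 8 = hour 9.
The problem set needs all of textbook reading (finishes hour 9); lecture review (finishes hour 1, plus 3-hour gap → hour 4). That puts its earliest start at hour 9; it finishes at 9 + 3 = hour 12.

Working backward from the deadline:
Final review must finish by hour 39; it takes 6 hours, so it must start by 39 − 6 = hour 33.
Group study has to be done before final review (must start by hour 33). That means finishing by hour 33, i.e. starting by 33 − 8 = hour 25.
Error review feeds into group study (must start by hour 25); so error review must finish by hour 25 and therefore start by hour 17.
The problem set has several dependents: error review (must start by hour 17, minus 3-hour gap → hour 14); group study (must start by hour 25, minus 1-hour gap → hour 24); final review (must start by hour 33). The earliest of those limits is hour 14, so the problem set must start by 14 − 3 = hour 11.
So the problem set can start as early as hour 9 and as late as hour 11, giving 11 − 9 = 2 hours of slack.

2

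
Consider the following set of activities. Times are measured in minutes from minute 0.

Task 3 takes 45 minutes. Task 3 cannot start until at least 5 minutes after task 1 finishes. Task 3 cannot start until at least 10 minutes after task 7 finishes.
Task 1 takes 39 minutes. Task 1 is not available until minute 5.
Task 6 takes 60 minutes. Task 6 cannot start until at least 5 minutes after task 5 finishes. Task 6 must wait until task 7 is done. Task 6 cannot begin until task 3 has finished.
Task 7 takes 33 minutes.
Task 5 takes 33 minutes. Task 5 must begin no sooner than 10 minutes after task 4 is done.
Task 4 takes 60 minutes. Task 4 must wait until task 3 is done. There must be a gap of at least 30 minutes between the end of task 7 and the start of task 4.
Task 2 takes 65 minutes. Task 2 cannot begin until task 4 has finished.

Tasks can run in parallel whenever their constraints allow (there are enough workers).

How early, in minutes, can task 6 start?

202

Task 7 can start immediately at minute 0; it finishes at minute 33.
Task 1 waits on its own release at minute 5, so it starts at minute 5 and finishes at 5 + 39 = minute 44.
Task 3 needs all of task 1 (finishes minute 44, plus 5-minute gap → minute 49); task 7 (finishes minute 33, plus 10-minute gap → minute 43). That puts its earliest start at minute 49; it finishes at 49 + 45 = minute 94.
Task 4 has to wait for task 3 (finishes minute 94); task 7 (finishes minute 33, plus 30-minute gap → minute 63). The latest of these is minute 94, so task 4 runs minute 94 to 94 + 60 = minute 154.
After task 4 (finishes minute 154, plus 10-minute gap → minute 164), task 5 can start at minute 164 and finishes at minute 197.
Task 6 waits on task 5 (finishes minute 197, plus 5-minute gap → minute 202); task 7 (finishes minute 33); task 3 (finishes minute 94). The latest of these is minute 202, which is the earliest task 6 can start.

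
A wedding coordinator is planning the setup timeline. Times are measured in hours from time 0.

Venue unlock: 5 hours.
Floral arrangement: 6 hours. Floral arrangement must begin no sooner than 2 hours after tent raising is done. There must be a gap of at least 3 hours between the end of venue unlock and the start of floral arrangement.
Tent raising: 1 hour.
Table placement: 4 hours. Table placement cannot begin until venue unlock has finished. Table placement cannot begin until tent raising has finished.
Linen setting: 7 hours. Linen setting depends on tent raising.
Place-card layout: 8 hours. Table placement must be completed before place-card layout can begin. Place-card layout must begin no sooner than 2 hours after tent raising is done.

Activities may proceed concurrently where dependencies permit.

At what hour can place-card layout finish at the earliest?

17

Nothing blocks tent raising, so it runs from hour 0 to hour 1.
Venue unlock can start immediately at hour 0; it finishes at hour 5.
For table placement: venue unlock (finishes hour 5); tent raising (finishes hour 1). Taking the maximum gives a start of hour 5, and it finishes at 5 + 4 = hour 9.
Place-card layout has to wait for table placement (finishes hour 9); tent raising (finishes hour 1, plus 2-hour gap → hour 3). The latest of these is hour 9, so place-card layout runs hour 9 to 9 + 8 = hour 17.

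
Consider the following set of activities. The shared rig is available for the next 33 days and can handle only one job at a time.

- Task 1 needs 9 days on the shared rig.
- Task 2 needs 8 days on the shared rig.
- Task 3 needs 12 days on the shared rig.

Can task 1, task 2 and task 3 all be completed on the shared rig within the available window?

Yes

Running back to back, the jobs need 9 + 8 + 12 = 29 days on the shared rig.
Since 29 ≤ 33, they fit within the window.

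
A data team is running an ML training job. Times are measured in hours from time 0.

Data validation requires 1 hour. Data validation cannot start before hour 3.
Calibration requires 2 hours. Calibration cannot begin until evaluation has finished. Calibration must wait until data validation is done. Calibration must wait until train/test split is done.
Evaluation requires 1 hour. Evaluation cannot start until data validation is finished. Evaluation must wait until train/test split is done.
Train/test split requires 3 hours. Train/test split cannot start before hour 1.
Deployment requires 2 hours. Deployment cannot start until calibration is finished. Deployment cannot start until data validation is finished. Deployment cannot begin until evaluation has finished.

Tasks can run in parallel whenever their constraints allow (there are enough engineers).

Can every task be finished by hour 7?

No

Train/test split waits on its own release at hour 1, so it starts at hour 1 and finishes at 1 + 3 = hour 4.
Data validation cannot begin until its own release at hour 3. It runs from hour 3 to 3 + 1 = hour 4.
Evaluation has to wait for data validation (finishes hour 4); train/test split (finishes hour 4). The latest of these is hour 4, so evaluation runs hour 4 to 4 + 1 = hour 5.
Calibration cannot start until evaluation (finishes hour 5); data validation (finishes hour 4); train/test split (finishes hour 4). The controlling bound is hour 5, so calibration finishes at 5 + 2 = hour 7.
Deployment needs all of calibration (finishes hour 7); data validation (finishes hour 4); evaluation (finishes hour 5). That puts its earliest start at hour 7; it finishes at 7 + 2 = hour 9.
The earliest everything can be done is hour 9, which is after the deadline of 7, so it is not possible.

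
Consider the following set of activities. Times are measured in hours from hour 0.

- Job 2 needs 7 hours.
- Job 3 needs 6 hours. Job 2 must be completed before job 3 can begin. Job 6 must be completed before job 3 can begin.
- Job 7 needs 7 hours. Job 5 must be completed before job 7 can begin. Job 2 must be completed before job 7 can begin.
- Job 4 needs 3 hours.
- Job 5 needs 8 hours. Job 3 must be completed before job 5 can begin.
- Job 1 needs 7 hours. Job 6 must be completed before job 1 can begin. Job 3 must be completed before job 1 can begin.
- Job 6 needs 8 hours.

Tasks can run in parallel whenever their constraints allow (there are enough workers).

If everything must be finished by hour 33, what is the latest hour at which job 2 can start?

Job 1 must finish by hour 33; it takes 7 hours, so it must start by 33 − 7 = hour 26.
Job 7 has no dependents, so it just needs to finish by hour 33. Starting by 33 − 7 = hour 26 achieves that.
Job 5 has to be done before job 7 (must start by hour 26). That means finishing by hour 26, i.e. starting by 26 − 8 = hour 18.
Job 3 must finish in time for job 1 (must start by hour 26); job 5 (must start by hour 18). The tightest is hour 18, so job 3 must start by 18 − 6 = hour 12.
For job 2: job 3 (must start by hour 12); job 7 (must start by hour 26). The most restrictive is hour 12; with a 7-hour duration, job 2 must start by hour 5.

5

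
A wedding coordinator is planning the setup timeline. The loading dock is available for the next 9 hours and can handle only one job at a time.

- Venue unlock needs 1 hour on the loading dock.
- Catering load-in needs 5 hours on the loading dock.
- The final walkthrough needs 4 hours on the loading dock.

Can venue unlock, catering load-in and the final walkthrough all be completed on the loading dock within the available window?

No

Running back to back, the jobs need 1 + 5 + 4 = 10 hours on the loading dock.
Since 10 > 9, they cannot all fit.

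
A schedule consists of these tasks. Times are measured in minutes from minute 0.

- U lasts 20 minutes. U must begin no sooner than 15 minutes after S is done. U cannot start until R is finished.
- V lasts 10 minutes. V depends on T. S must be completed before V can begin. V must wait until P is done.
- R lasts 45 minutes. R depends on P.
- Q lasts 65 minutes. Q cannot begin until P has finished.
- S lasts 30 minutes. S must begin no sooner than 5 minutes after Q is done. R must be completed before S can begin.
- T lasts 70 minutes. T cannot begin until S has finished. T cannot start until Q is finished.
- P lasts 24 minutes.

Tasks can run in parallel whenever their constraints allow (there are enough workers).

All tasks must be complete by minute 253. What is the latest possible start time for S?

143

To finish by minute 253, V (duration 10) must start no later than minute 243.
T must finish before V (must start by minute 243). With a 70-minute duration, T must start by 243 − 70 = minute 173.
To finish by minute 253, U (duration 20) must start no later than minute 233.
S has several dependents: T (must start by minute 173); U (must start by minute 233, minus 15-minute gap → minute 218); V (must start by minute 243). The earliest of those limits is minute 173, so S must start by 173 − 30 = minute 143.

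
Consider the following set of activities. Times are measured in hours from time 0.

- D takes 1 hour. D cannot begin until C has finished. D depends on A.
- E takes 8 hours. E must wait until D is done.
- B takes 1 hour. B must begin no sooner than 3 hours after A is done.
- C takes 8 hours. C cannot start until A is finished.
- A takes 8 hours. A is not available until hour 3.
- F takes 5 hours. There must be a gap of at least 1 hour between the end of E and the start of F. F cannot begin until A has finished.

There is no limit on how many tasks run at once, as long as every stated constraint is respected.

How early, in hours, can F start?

29

A cannot begin until its own release at hour 3. It runs from hour 3 to 3 + 8 = hour 11.
C cannot begin until A (finishes hour 11). It runs from hour 11 to 11 + 8 = hour 19.
D needs all of C (finishes hour 19); A (finishes hour 11). That puts its earliest start at hour 19; it finishes at 19 + 1 = hour 20.
E waits on D (finishes hour 20), so it starts at hour 20 and finishes at 20 + 8 = hour 28.
F waits on E (finishes hour 28, plus 1-hour gap → hour 29); A (finishes hour 11). The latest of these is hour 29, which is the earliest F can start.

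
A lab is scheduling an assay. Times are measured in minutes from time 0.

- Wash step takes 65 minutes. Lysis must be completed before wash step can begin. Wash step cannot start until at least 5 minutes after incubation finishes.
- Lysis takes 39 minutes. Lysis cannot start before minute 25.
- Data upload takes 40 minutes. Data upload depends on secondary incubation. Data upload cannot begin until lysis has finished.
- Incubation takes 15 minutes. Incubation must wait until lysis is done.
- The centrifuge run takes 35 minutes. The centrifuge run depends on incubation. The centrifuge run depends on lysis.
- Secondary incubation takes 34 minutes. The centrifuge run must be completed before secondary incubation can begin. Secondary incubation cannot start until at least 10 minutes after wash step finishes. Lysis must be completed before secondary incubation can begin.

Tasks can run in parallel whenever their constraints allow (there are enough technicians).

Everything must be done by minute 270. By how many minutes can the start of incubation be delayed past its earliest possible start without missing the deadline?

After its own release at minute 25, lysis can start at minute 25 and finishes at minute 64.
After lysis (finishes minute 64), incubation can start at minute 64 and finishes at minute 79.

Working backward from the deadline:
Nothing follows data upload; the deadline of minute 270 is its only limit. It must start by 270 − 40 = minute 230.
Secondary incubation feeds into data upload (must start by minute 230); so secondary incubation must finish by minute 230 and therefore start by minute 196.
Since secondary incubation (must start by minute 196) depends on it, the centrifuge run must finish by minute 196. Backing off its 35-minute duration gives a latest start of minute 161.
Wash step has to be done before secondary incubation (must start by minute 196, minus 10-minute gap → minute 186). That means finishing by minute 186, i.e. starting by 186 − 65 = minute 121.
Incubation feeds the centrifuge run (must start by minute 161); wash step (must start by minute 121, minus 5-minute gap → minute 116). Taking the minimum, incubation must finish by minute 116 and start by 116 − 15 = minute 101.
So incubation can start as early as minute 64 and as late as minute 101, giving 101 − 64 = 37 minutes of slack.

37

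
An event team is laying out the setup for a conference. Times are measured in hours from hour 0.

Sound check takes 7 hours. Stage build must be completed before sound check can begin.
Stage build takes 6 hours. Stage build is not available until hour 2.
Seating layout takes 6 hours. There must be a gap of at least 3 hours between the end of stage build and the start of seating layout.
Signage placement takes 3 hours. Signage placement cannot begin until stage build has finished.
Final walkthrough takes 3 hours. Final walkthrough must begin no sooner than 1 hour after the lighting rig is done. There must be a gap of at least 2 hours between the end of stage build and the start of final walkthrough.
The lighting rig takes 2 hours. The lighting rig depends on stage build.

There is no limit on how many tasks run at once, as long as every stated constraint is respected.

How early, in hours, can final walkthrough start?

11

Stage build waits on its own release at hour 2, so it starts at hour 2 and finishes at 2 + 6 = hour 8.
After stage build (finishes hour 8), the lighting rig can start at hour 8 and finishes at hour 10.
Final walkthrough waits on the lighting rig (finishes hour 10, plus 1-hour gap → hour 11); stage build (finishes hour 8, plus 2-hour gap → hour 10). The latest of these is hour 11, which is the earliest final walkthrough can start.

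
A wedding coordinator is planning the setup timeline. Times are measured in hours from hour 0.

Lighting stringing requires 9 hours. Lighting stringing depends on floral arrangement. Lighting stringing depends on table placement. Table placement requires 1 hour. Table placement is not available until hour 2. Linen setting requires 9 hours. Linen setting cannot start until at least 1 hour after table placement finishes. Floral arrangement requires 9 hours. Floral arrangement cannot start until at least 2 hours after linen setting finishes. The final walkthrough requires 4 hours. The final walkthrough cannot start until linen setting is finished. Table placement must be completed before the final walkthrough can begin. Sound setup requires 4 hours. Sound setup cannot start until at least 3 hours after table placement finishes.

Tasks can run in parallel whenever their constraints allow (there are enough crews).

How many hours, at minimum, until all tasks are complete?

33

After its own release at hour 2, table placement can start at hour 2 and finishes at hour 3.
Sound setup waits on table placement (finishes hour 3, plus 3-hour gap → hour 6), so it starts at hour 6 and finishes at 6 + 4 = hour 10.
Linen setting waits on table placement (finishes hour 3, plus 1-hour gap → hour 4), so it starts at hour 4 and finishes at 4 + 9 = hour 13.
The final walkthrough needs all of linen setting (finishes hour 13); table placement (finishes hour 3). That puts its earliest start at hour 13; it finishes at 13 + 4 = hour 17.
Floral arrangement waits on linen setting (finishes hour 13, plus 2-hour gap → hour 15), so it starts at hour 15 and finishes at 15 + 9 = hour 24.
For lighting stringing: floral arrangement (finishes hour 24); table placement (finishes hour 3). Taking the maximum gives a start of hour 24, and it finishes at 24 + 9 = hour 33.
All tasks are finished once the last one completes. Finish times: Table placement at 3, Linen setting at 13, Floral arrangement at 24, Lighting stringing at 33, Sound setup at 10, The final walkthrough at 17. The latest is hour 33.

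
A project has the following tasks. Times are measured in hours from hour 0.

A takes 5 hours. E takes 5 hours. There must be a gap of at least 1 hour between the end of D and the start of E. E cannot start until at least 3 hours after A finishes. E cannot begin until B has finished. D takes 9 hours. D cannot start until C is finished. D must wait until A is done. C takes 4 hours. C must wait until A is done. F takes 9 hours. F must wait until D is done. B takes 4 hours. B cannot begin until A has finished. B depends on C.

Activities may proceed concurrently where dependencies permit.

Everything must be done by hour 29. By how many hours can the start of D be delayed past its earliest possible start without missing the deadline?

A can start immediately at hour 0; it finishes at hour 5.
C waits on A (finishes hour 5), so it starts at hour 5 and finishes at 5 + 4 = hour 9.
For D: C (finishes hour 9); A (finishes hour 5). Taking the maximum gives a start of hour 9, and it finishes at 9 + 9 = hour 18.

Working backward from the deadline:
To finish by hour 29, E (duration 5) must start no later than hour 24.
Nothing follows F; the deadline of hour 29 is its only limit. It must start by 29 − 9 = hour 20.
For D: E (must start by hour 24, minus 1-hour gap → hour 23); F (must start by hour 20). The most restrictive is hour 20; with a 9-hour duration, D must start by hour 11.
So D can start as early as hour 9 and as late as hour 11, giving 11 − 9 = 2 hours of slack.

2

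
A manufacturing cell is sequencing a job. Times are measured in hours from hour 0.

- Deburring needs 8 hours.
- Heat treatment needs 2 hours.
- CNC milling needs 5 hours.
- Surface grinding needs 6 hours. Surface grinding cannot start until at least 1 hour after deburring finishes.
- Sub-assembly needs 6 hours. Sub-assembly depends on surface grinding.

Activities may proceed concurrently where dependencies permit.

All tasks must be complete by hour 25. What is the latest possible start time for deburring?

Sub-assembly has no dependents, so it just needs to finish by hour 25. Starting by 25 − 6 = hour 19 achieves that.
Surface grinding has to be done before sub-assembly (must start by hour 19). That means finishing by hour 19, i.e. starting by 19 − 6 = hour 13.
Deburring has to be done before surface grinding (must start by hour 13, minus 1-hour gap → hour 12). That means finishing by hour 12, i.e. starting by 12 − 8 = hour 4.

4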